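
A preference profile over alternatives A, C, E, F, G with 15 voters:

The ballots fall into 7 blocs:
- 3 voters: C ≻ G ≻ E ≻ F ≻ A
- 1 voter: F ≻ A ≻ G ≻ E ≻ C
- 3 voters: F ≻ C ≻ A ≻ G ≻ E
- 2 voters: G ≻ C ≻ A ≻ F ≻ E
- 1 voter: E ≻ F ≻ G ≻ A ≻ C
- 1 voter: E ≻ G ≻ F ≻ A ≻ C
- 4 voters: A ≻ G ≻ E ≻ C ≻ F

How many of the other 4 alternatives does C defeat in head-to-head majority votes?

C against each rival (15 voters):
C vs A: 3+3+2 = 8 for C, 7 for A — C by 8–7.
C vs E: 3+3+2 = 8 for C, 7 for E — C by 8–7.
C vs F: 3+2+4 = 9 for C, 6 for F — C by 9–6.
C vs G: 6 to 9, G.
C beats A, E, F; loses to G — 3 pairwise wins.

3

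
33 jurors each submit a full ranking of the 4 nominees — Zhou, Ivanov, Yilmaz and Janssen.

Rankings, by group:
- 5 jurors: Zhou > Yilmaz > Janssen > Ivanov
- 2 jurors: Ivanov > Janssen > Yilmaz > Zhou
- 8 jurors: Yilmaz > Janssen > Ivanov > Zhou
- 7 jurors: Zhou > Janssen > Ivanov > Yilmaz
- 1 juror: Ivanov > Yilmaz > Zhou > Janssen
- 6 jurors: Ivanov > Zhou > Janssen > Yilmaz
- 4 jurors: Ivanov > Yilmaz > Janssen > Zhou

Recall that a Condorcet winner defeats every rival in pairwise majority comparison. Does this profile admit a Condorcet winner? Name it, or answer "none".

Head-to-head results (33 jurors):
Zhou vs Ivanov: Ivanov wins 21–12.
Zhou vs Yilmaz: Zhou, 18–15.
Zhou–Janssen: Zhou 19–14.
Ivanov vs Yilmaz: Ivanov wins 20–13.
Ivanov–Janssen: Janssen 20–13.
Yilmaz vs Janssen: Yilmaz, 18–15.
Every nominee loses at least once (Zhou loses to Ivanov; Ivanov loses to Janssen; Yilmaz loses to Zhou; Janssen loses to Zhou). The majority relation contains the cycle Zhou > Janssen > Ivanov > Zhou, so there is no Condorcet winner.

none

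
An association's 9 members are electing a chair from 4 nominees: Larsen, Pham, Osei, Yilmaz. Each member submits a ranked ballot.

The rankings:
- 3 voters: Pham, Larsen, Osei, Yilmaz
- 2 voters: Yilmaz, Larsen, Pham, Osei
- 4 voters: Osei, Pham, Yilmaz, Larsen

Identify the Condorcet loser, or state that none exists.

Head-to-head results (9 voters):
Larsen vs Pham: Larsen is ranked higher on 2 ballots, Pham on 7. Pham wins 7–2.
Larsen–Osei: Larsen 5–4.
Larsen vs Yilmaz: Yilmaz wins 6–3.
Pham vs Osei: 5 to 4, Pham.
Pham vs Yilmaz: Pham, 7–2.
Osei vs Yilmaz: Osei preferred on 3+4 = 7 ballots; Osei wins 7–2.
Every candidate wins at least one matchup (Larsen beats Osei; Pham beats Larsen; Osei beats Yilmaz; Yilmaz beats Larsen), so there is no Condorcet loser.

none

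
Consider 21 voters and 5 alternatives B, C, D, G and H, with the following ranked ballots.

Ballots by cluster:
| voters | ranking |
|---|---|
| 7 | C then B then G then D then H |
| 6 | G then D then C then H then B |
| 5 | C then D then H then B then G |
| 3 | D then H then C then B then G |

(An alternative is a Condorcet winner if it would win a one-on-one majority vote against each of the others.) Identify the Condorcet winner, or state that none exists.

Pairwise majorities:
B vs C: C wins 21–0.
B vs D: D, 14–7.
B vs G: B, 15–6.
B–H: H 14–7.
C vs D: C, 12–9.
C vs G: 15 to 6, C.
C vs H: C, 18–3.
D–G: G 13–8.
D vs H: D, 21–0.
G vs H: 7+6 = 13 for G, 8 for H — G by 13–8.
Only C has no losses; C is the Condorcet winner.

C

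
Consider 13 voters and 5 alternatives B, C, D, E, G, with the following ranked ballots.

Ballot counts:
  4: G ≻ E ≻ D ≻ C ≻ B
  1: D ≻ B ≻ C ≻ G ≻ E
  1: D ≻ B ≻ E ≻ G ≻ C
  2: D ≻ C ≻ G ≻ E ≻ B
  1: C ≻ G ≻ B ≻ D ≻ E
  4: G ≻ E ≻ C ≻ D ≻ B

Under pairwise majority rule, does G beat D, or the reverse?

Ballots ranking G above D: 4 + 1 + 4 = 9.
Ballots ranking D above G: 13 − 9 = 4.
G wins the head-to-head 9–4.

G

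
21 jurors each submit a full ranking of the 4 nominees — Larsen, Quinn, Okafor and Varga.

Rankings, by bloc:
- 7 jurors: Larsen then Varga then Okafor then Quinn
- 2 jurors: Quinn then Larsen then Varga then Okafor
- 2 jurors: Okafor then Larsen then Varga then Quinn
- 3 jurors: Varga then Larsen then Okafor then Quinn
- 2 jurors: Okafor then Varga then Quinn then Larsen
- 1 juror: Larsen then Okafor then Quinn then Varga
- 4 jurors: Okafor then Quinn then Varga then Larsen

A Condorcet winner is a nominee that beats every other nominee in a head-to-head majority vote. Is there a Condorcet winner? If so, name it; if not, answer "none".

Larsen

Pairwise majorities:
Larsen vs Quinn: Larsen, 13–8.
Larsen vs Okafor: Larsen preferred on 7+2+3+1 = 13 ballots; Larsen wins 13–8.
Larsen–Varga: Larsen 12–9.
Quinn–Okafor: Okafor 19–2.
Quinn vs Varga: Varga wins 14–7.
Okafor vs Varga: Varga wins 12–9.
Only Larsen has no losses; Larsen is the Condorcet winner.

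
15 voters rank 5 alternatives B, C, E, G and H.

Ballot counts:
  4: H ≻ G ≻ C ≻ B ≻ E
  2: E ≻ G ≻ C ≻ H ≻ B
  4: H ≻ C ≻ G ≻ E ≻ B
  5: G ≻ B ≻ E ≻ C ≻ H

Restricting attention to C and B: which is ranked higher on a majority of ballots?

C

Ballots ranking C above B: 4 + 2 + 4 = 10.
Ballots ranking B above C: 15 − 10 = 5.
C wins the head-to-head 10–5.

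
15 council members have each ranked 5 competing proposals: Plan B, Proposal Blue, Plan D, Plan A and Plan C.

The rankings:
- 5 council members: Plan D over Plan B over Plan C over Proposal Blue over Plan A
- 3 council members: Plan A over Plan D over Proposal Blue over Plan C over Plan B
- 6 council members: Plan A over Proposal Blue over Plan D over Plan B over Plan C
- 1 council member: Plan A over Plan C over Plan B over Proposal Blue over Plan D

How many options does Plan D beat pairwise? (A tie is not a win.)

3

Plan D against each rival (15 council members):
Plan D vs Plan B: Plan D, 14–1.
Plan D vs Proposal Blue: Plan D is ranked higher on 5+3 = 8 ballots, Proposal Blue on 7. Plan D wins 8–7.
Plan D–Plan A: Plan A 10–5.
Plan D vs Plan C: 14 to 1, Plan D.
Plan D beats Plan B, Proposal Blue, Plan C; loses to Plan A — 3 pairwise wins.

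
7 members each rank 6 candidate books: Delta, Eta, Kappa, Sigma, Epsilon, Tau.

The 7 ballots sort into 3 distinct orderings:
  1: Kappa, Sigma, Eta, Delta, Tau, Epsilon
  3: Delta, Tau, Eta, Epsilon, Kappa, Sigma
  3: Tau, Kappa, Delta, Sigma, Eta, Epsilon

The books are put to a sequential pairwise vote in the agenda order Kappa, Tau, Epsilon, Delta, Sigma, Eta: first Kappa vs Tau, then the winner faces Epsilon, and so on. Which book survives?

Round 1: Kappa vs Tau — 1–6, Tau advances.
Round 2: Tau vs Epsilon — 7–0, Tau advances.
Round 3: Tau vs Delta — 3–4, Delta advances.
Round 4: Delta vs Sigma — 6–1, Delta advances.
Round 5: Delta vs Eta — 6–1, Delta advances.
Delta survives the agenda.

Delta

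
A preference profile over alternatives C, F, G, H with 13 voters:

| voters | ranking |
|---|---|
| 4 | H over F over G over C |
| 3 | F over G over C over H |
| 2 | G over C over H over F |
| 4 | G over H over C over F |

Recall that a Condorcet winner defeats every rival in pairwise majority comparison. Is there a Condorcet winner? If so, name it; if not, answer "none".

Check each pair by majority over 13 ballots:
C–F: F 7–6.
C vs G: G wins 13–0.
C–H: H 8–5.
F vs G: F wins 7–6.
F vs H: H, 10–3.
G vs H: G, 9–4.
Every alternative loses at least once (C loses to F; F loses to H; G loses to F; H loses to G). The majority relation contains the cycle F > G > H > F, so there is no Condorcet winner.

none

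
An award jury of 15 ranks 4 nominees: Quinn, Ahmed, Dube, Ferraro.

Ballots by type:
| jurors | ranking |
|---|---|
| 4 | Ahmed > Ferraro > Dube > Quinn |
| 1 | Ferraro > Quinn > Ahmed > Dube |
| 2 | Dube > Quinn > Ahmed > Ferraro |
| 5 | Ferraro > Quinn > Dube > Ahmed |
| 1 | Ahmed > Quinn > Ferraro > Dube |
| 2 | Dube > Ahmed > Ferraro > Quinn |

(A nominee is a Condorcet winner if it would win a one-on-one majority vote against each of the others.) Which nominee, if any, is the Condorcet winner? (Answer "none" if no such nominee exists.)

none

Check each pair by majority over 15 ballots:
Quinn vs Ahmed: Quinn wins 8–7.
Quinn vs Dube: Dube wins 8–7.
Quinn vs Ferraro: Ferraro wins 12–3.
Ahmed vs Dube: Dube, 9–6.
Ahmed vs Ferraro: Ahmed wins 9–6.
Dube vs Ferraro: Ferraro, 11–4.
No nominee is unbeaten: Quinn loses to Dube; Ahmed loses to Quinn; Dube loses to Ferraro; Ferraro loses to Ahmed. In particular Quinn beats Ahmed beats Ferraro beats Quinn is a majority cycle — no Condorcet winner exists.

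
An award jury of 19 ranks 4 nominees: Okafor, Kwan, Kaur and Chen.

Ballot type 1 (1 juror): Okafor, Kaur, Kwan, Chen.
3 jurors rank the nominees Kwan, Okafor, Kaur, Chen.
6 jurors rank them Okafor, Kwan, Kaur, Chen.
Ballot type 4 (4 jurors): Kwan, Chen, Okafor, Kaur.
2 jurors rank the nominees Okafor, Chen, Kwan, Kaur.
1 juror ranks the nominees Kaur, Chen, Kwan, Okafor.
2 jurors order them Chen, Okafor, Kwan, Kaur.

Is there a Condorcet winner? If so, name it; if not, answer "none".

Pairwise majorities:
Okafor vs Kwan: Okafor preferred on 1+6+2+2 = 11 ballots; Okafor wins 11–8.
Okafor vs Kaur: Okafor preferred on 1+3+6+4+2+2 = 18 ballots; Okafor wins 18–1.
Okafor vs Chen: 12 to 7, Okafor.
Kwan vs Kaur: Kwan preferred on 3+6+4+2+2 = 17 ballots; Kwan wins 17–2.
Kwan vs Chen: Kwan is ranked higher on 1+3+6+4 = 14 ballots, Chen on 5. Kwan wins 14–5.
Kaur vs Chen: 1+3+6+1 = 11 for Kaur, 8 for Chen — Kaur by 11–8.
Okafor beats each of Kwan, Kaur, Chen — Okafor is the Condorcet winner.

Okafor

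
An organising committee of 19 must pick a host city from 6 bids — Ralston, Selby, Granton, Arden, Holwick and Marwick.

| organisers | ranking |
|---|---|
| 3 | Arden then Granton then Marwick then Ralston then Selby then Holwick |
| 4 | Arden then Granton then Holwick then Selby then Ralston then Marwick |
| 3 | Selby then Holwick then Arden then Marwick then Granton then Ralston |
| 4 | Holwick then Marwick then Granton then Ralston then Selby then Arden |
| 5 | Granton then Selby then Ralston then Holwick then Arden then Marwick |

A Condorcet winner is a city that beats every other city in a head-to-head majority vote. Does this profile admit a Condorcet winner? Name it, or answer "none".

Head-to-head results (19 organisers):
Ralston vs Selby: Selby wins 12–7.
Ralston–Granton: Granton 19–0.
Ralston–Arden: Arden 10–9.
Ralston–Holwick: Holwick 11–8.
Ralston vs Marwick: Marwick wins 10–9.
Selby vs Granton: Granton, 16–3.
Selby–Arden: Selby 12–7.
Selby–Holwick: Selby 11–8.
Selby vs Marwick: Selby wins 12–7.
Granton vs Arden: Arden wins 10–9.
Granton vs Holwick: Granton wins 12–7.
Granton–Marwick: Granton 12–7.
Arden–Holwick: Holwick 12–7.
Arden vs Marwick: Arden, 15–4.
Holwick vs Marwick: Holwick wins 16–3.
No city is unbeaten: Ralston loses to Selby; Selby loses to Granton; Granton loses to Arden; Arden loses to Selby; Holwick loses to Selby; Marwick loses to Selby. In particular Selby > Arden > Granton > Selby is a majority cycle — no Condorcet winner exists.

none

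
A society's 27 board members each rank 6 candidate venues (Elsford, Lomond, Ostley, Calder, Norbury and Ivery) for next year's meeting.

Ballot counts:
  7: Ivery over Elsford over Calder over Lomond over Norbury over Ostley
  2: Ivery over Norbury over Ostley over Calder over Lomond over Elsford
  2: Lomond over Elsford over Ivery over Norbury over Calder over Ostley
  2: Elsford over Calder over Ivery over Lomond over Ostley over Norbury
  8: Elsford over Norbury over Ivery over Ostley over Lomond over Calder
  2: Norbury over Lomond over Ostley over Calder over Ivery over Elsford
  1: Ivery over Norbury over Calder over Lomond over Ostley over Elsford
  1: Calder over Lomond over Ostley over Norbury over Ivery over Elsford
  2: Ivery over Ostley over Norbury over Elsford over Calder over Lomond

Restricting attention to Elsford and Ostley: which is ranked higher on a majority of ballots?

Elsford

Ballots ranking Elsford above Ostley: 7 + 2 + 2 + 8 = 19.
Ballots ranking Ostley above Elsford: 27 − 19 = 8.
Elsford wins the head-to-head 19–8.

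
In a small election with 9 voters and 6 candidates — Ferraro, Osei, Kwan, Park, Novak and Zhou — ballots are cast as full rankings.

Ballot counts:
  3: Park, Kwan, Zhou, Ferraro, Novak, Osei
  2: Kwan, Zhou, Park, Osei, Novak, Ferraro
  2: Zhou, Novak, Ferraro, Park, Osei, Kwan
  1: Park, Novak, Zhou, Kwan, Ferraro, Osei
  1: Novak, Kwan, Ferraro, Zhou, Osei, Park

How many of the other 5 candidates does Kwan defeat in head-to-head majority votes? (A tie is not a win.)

4

Kwan against each rival (9 voters):
Kwan vs Ferraro: Kwan preferred on 3+2+1+1 = 7 ballots; Kwan wins 7–2.
Kwan vs Osei: Kwan is ranked higher on 3+2+1+1 = 7 ballots, Osei on 2. Kwan wins 7–2.
Kwan–Park: Park 6–3.
Kwan vs Novak: Kwan, 5–4.
Kwan vs Zhou: Kwan, 6–3.
Kwan beats Ferraro, Osei, Novak, Zhou; loses to Park — 4 pairwise wins.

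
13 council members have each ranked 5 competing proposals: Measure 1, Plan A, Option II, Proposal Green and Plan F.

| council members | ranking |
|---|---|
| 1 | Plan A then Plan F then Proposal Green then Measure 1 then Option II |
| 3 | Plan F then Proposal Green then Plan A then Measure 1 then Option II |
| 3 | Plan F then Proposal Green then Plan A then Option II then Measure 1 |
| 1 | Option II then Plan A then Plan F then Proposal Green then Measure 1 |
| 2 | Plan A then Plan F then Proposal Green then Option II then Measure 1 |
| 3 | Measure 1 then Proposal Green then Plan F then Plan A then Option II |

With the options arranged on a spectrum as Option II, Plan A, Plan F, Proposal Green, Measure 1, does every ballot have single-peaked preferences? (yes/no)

Axis positions: Option II=1, Plan A=2, Plan F=3, Proposal Green=4, Measure 1=5.
Bloc 1 (peak Plan A at position 2): ranking walks positions 2-3-4-5-1, expanding outward from the peak — single-peaked.
Bloc 2 (peak Plan F at position 3): ranking walks positions 3-4-2-5-1, expanding outward from the peak — single-peaked.
Bloc 3 (peak Plan F at position 3): ranking walks positions 3-4-2-1-5, expanding outward from the peak — single-peaked.
Bloc 4 (peak Option II at position 1): ranking walks positions 1-2-3-4-5, expanding outward from the peak — single-peaked.
Bloc 5 (peak Plan A at position 2): ranking walks positions 2-3-4-1-5, expanding outward from the peak — single-peaked.
Bloc 6 (peak Measure 1 at position 5): ranking walks positions 5-4-3-2-1, expanding outward from the peak — single-peaked.
Every ranking is single-peaked on this axis.

yes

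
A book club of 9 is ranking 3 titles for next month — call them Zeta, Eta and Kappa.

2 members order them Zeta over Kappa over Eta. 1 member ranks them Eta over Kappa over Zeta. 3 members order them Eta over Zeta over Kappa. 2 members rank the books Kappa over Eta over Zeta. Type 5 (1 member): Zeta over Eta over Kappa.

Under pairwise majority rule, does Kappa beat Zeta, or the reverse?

Zeta

Ballots ranking Kappa above Zeta: 1 + 2 = 3.
Ballots ranking Zeta above Kappa: 9 − 3 = 6.
Zeta wins the head-to-head 6–3.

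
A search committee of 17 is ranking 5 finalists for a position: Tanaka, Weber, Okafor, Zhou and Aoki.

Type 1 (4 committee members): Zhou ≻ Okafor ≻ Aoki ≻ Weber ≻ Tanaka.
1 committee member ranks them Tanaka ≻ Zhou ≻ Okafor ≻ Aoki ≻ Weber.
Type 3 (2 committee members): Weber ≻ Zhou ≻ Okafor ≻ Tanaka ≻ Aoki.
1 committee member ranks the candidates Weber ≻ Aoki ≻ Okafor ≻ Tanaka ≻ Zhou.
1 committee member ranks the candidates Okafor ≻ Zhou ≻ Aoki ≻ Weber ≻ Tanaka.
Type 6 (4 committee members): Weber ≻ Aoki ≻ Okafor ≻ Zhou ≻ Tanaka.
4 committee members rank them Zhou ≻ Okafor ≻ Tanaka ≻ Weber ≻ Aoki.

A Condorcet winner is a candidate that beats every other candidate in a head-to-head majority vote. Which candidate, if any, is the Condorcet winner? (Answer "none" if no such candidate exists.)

Zhou

Pairwise majorities:
Tanaka vs Weber: Weber, 12–5.
Tanaka vs Okafor: Okafor wins 16–1.
Tanaka–Zhou: Zhou 15–2.
Tanaka vs Aoki: Aoki wins 10–7.
Weber–Okafor: Okafor 10–7.
Weber–Zhou: Zhou 10–7.
Weber vs Aoki: Weber, 11–6.
Okafor–Zhou: Zhou 11–6.
Okafor vs Aoki: Okafor wins 12–5.
Zhou–Aoki: Zhou 12–5.
Zhou beats each of Tanaka, Weber, Okafor, Aoki — Zhou is the Condorcet winner.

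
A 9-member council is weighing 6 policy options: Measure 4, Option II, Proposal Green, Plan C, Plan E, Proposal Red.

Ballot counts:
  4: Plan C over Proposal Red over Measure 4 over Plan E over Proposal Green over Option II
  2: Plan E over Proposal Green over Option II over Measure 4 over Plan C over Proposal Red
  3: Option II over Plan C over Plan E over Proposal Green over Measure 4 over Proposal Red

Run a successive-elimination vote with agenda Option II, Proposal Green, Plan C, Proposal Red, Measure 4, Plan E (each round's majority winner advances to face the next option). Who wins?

Round 1: Option II vs Proposal Green — 3–6, Proposal Green advances.
Round 2: Proposal Green vs Plan C — 2–7, Plan C advances.
Round 3: Plan C vs Proposal Red — 9–0, Plan C advances.
Round 4: Plan C vs Measure 4 — 7–2, Plan C advances.
Round 5: Plan C vs Plan E — 7–2, Plan C advances.
The agenda winner is Plan C.

Plan C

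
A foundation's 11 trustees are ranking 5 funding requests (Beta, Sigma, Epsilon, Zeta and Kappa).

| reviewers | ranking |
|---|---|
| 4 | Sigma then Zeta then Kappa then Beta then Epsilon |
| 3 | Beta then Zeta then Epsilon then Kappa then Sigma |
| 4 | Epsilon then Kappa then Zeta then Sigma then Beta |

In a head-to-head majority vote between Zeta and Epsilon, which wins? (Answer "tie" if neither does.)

Zeta

Ballots ranking Zeta above Epsilon: 4 + 3 = 7.
Ballots ranking Epsilon above Zeta: 11 − 7 = 4.
Zeta wins the head-to-head 7–4.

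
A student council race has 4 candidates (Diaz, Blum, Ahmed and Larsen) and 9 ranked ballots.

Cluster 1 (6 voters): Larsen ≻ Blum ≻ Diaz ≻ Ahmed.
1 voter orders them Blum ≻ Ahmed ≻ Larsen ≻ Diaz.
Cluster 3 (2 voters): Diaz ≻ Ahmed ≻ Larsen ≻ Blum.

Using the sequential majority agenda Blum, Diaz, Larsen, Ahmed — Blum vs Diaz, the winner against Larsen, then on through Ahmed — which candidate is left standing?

Larsen

Round 1: Blum vs Diaz — 7–2, Blum advances.
Round 2: Blum vs Larsen — 1–8, Larsen advances.
Round 3: Larsen vs Ahmed — 6–3, Larsen advances.
The agenda winner is Larsen.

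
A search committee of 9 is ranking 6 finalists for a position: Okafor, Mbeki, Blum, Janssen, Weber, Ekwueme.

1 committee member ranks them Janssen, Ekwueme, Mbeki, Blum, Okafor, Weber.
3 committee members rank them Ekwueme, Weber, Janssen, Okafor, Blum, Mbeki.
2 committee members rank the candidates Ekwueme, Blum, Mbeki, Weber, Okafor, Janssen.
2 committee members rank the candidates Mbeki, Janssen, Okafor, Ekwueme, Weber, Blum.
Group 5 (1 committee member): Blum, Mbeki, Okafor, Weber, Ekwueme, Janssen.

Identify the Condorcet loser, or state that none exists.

none

Head-to-head results (9 committee members):
Okafor vs Mbeki: Okafor is ranked higher on 3 ballots, Mbeki on 6. Mbeki wins 6–3.
Okafor vs Blum: 3+2 = 5 for Okafor, 4 for Blum — Okafor by 5–4.
Okafor vs Janssen: 2+1 = 3 for Okafor, 6 for Janssen — Janssen by 6–3.
Okafor vs Weber: Okafor preferred on 1+2+1 = 4 ballots; Weber wins 5–4.
Okafor vs Ekwueme: 3 to 6, Ekwueme.
Mbeki vs Blum: Mbeki is ranked higher on 1+2 = 3 ballots, Blum on 6. Blum wins 6–3.
Mbeki–Janssen: Mbeki 5–4.
Mbeki–Weber: Mbeki 6–3.
Mbeki vs Ekwueme: 2+1 = 3 for Mbeki, 6 for Ekwueme — Ekwueme by 6–3.
Blum vs Janssen: Janssen wins 6–3.
Blum vs Weber: Blum is ranked higher on 1+2+1 = 4 ballots, Weber on 5. Weber wins 5–4.
Blum vs Ekwueme: Blum preferred on 1 ballot; Ekwueme wins 8–1.
Janssen–Weber: Weber 6–3.
Janssen vs Ekwueme: Janssen is ranked higher on 1+2 = 3 ballots, Ekwueme on 6. Ekwueme wins 6–3.
Weber vs Ekwueme: Ekwueme wins 8–1.
Each candidate has at least one pairwise win (Okafor beats Blum; Mbeki beats Okafor; Blum beats Mbeki; Janssen beats Okafor; Weber beats Okafor; Ekwueme beats Okafor) — no Condorcet loser.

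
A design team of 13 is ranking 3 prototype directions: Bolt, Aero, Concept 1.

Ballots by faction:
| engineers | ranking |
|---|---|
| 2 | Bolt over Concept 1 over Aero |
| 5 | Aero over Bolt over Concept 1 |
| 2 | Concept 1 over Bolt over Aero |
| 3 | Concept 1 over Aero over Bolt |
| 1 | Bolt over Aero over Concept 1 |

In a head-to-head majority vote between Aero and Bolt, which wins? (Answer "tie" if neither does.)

Ballots ranking Aero above Bolt: 5 + 3 = 8.
Ballots ranking Bolt above Aero: 13 − 8 = 5.
Aero wins the head-to-head 8–5.

Aero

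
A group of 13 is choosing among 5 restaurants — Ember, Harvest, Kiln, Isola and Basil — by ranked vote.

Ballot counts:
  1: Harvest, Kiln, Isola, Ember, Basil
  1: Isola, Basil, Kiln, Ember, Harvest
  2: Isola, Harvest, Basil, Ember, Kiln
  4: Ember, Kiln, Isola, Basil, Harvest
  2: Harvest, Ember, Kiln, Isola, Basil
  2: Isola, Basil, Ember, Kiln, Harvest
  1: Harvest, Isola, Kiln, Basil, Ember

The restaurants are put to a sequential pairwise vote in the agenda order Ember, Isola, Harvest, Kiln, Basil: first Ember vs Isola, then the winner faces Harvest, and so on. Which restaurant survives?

Round 1: Ember vs Isola — 6–7, Isola advances.
Round 2: Isola vs Harvest — 9–4, Isola advances.
Round 3: Isola vs Kiln — 6–7, Kiln advances.
Round 4: Kiln vs Basil — 8–5, Kiln advances.
The agenda winner is Kiln.

Kiln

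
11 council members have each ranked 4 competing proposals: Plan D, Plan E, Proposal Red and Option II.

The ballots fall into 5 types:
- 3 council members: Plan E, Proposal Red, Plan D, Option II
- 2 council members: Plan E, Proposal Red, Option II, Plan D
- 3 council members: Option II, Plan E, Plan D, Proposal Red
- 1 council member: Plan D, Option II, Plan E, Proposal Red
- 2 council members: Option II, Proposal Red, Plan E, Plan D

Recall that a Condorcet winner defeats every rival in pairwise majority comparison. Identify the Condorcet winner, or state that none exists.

Pairwise majorities:
Plan D vs Plan E: Plan E, 10–1.
Plan D vs Proposal Red: Plan D is ranked higher on 3+1 = 4 ballots, Proposal Red on 7. Proposal Red wins 7–4.
Plan D vs Option II: Option II wins 7–4.
Plan E vs Proposal Red: 3+2+3+1 = 9 for Plan E, 2 for Proposal Red — Plan E by 9–2.
Plan E–Option II: Option II 6–5.
Proposal Red vs Option II: 3+2 = 5 for Proposal Red, 6 for Option II — Option II by 6–5.
Option II beats each of Plan D, Plan E, Proposal Red — Option II is the Condorcet winner.

Option II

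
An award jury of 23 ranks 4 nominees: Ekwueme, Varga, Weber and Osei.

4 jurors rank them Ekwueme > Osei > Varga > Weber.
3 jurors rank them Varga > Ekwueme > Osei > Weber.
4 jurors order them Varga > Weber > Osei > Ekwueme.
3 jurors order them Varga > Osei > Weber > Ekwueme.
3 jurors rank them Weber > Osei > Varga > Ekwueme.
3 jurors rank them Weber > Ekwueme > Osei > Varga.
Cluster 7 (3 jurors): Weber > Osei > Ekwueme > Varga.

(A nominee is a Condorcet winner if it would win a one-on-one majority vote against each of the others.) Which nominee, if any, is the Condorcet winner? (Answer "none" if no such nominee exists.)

none

Head-to-head results (23 jurors):
Ekwueme vs Varga: Varga wins 13–10.
Ekwueme–Weber: Weber 16–7.
Ekwueme–Osei: Osei 13–10.
Varga vs Weber: Varga wins 14–9.
Varga vs Osei: Osei wins 13–10.
Weber vs Osei: Weber wins 13–10.
No nominee is unbeaten: Ekwueme loses to Varga; Varga loses to Osei; Weber loses to Varga; Osei loses to Weber. In particular Varga beats Weber beats Osei beats Varga is a majority cycle — no Condorcet winner exists.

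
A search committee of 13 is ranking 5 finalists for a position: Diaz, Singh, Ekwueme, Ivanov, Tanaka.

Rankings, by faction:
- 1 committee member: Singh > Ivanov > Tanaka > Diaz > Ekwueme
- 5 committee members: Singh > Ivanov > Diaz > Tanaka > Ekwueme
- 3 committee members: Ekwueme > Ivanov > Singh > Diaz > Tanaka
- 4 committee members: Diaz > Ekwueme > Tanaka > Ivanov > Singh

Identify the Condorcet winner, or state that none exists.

none

Head-to-head results (13 committee members):
Diaz vs Singh: 4 to 9, Singh.
Diaz vs Ekwueme: 1+5+4 = 10 for Diaz, 3 for Ekwueme — Diaz by 10–3.
Diaz vs Ivanov: 4 to 9, Ivanov.
Diaz vs Tanaka: 12 to 1, Diaz.
Singh vs Ekwueme: 1+5 = 6 for Singh, 7 for Ekwueme — Ekwueme by 7–6.
Singh vs Ivanov: Singh preferred on 1+5 = 6 ballots; Ivanov wins 7–6.
Singh vs Tanaka: Singh is ranked higher on 1+5+3 = 9 ballots, Tanaka on 4. Singh wins 9–4.
Ekwueme vs Ivanov: Ekwueme preferred on 3+4 = 7 ballots; Ekwueme wins 7–6.
Ekwueme vs Tanaka: Ekwueme is ranked higher on 3+4 = 7 ballots, Tanaka on 6. Ekwueme wins 7–6.
Ivanov vs Tanaka: Ivanov is ranked higher on 1+5+3 = 9 ballots, Tanaka on 4. Ivanov wins 9–4.
Every candidate loses at least once (Diaz loses to Singh; Singh loses to Ekwueme; Ekwueme loses to Diaz; Ivanov loses to Ekwueme; Tanaka loses to Diaz). The majority relation contains the cycle Diaz → Ekwueme → Singh → Diaz, so there is no Condorcet winner.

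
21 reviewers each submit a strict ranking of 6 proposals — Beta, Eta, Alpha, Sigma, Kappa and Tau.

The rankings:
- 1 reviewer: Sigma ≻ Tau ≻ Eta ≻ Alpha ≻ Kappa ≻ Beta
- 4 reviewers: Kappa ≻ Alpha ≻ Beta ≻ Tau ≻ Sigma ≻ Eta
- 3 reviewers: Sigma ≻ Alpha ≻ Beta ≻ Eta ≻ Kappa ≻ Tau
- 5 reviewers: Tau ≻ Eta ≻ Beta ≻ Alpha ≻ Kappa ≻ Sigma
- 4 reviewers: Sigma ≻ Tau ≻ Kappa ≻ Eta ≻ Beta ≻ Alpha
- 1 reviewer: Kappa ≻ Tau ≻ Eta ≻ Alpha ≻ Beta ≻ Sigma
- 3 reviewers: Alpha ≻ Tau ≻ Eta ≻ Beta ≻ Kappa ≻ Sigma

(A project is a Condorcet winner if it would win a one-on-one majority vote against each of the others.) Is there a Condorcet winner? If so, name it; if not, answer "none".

Tau

Check each pair by majority over 21 ballots:
Beta vs Eta: Eta wins 14–7.
Beta vs Alpha: Alpha, 12–9.
Beta vs Sigma: Beta, 13–8.
Beta–Kappa: Beta 11–10.
Beta–Tau: Tau 14–7.
Eta–Alpha: Eta 11–10.
Eta vs Sigma: Sigma, 12–9.
Eta–Kappa: Eta 12–9.
Eta–Tau: Tau 18–3.
Alpha–Sigma: Alpha 13–8.
Alpha vs Kappa: Alpha wins 12–9.
Alpha vs Tau: Tau, 11–10.
Sigma vs Kappa: Kappa wins 13–8.
Sigma–Tau: Tau 13–8.
Kappa vs Tau: Tau, 13–8.
Tau beats each of Beta, Eta, Alpha, Sigma, Kappa — Tau is the Condorcet winner.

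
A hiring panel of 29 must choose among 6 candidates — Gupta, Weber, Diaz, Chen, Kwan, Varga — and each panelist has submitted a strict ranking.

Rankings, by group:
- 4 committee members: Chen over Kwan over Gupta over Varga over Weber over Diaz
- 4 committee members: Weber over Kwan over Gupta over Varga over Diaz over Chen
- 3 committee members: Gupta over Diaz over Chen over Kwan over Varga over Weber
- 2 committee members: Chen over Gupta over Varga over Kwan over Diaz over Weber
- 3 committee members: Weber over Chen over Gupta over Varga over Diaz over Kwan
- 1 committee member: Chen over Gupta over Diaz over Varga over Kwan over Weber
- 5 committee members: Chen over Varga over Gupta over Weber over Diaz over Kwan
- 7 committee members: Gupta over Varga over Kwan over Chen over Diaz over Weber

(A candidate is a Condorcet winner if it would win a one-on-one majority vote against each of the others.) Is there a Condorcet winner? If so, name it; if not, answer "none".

Check each pair by majority over 29 ballots:
Gupta vs Weber: 4+3+2+1+5+7 = 22 for Gupta, 7 for Weber — Gupta by 22–7.
Gupta vs Diaz: Gupta preferred on 29 ballots; Gupta wins 29–0.
Gupta vs Chen: 4+3+7 = 14 for Gupta, 15 for Chen — Chen by 15–14.
Gupta vs Kwan: Gupta is ranked higher on 3+2+3+1+5+7 = 21 ballots, Kwan on 8. Gupta wins 21–8.
Gupta vs Varga: 24 to 5, Gupta.
Weber vs Diaz: Weber is ranked higher on 4+4+3+5 = 16 ballots, Diaz on 13. Weber wins 16–13.
Weber vs Chen: 7 to 22, Chen.
Weber vs Kwan: Weber preferred on 4+3+5 = 12 ballots; Kwan wins 17–12.
Weber vs Varga: 7 to 22, Varga.
Diaz vs Chen: Diaz preferred on 4+3 = 7 ballots; Chen wins 22–7.
Diaz vs Kwan: 3+3+1+5 = 12 for Diaz, 17 for Kwan — Kwan by 17–12.
Diaz vs Varga: Diaz preferred on 3+1 = 4 ballots; Varga wins 25–4.
Chen vs Kwan: Chen preferred on 4+3+2+3+1+5 = 18 ballots; Chen wins 18–11.
Chen vs Varga: Chen preferred on 4+3+2+3+1+5 = 18 ballots; Chen wins 18–11.
Kwan vs Varga: 11 to 18, Varga.
Chen wins every pairwise contest, so Chen is the Condorcet winner.

Chen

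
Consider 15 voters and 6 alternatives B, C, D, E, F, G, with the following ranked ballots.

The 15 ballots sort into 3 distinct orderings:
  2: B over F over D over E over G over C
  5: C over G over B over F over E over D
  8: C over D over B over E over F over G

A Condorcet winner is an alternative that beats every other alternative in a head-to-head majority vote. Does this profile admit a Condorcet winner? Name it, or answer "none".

Head-to-head results (15 voters):
B vs C: C, 13–2.
B–D: D 8–7.
B–E: B 15–0.
B vs F: B, 15–0.
B vs G: B wins 10–5.
C vs D: C, 13–2.
C vs E: C wins 13–2.
C vs F: C wins 13–2.
C vs G: C, 13–2.
D vs E: D wins 10–5.
D vs F: D wins 8–7.
D vs G: D, 10–5.
E vs F: E, 8–7.
E vs G: E, 10–5.
F vs G: F, 10–5.
Only C has no losses; C is the Condorcet winner.

C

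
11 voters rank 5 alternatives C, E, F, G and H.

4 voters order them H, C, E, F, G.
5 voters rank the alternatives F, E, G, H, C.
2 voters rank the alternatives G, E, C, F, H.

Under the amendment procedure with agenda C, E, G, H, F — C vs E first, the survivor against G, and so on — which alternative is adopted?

E

Round 1: C vs E — 4–7, E advances.
Round 2: E vs G — 9–2, E advances.
Round 3: E vs H — 7–4, E advances.
Round 4: E vs F — 6–5, E advances.
E survives the agenda.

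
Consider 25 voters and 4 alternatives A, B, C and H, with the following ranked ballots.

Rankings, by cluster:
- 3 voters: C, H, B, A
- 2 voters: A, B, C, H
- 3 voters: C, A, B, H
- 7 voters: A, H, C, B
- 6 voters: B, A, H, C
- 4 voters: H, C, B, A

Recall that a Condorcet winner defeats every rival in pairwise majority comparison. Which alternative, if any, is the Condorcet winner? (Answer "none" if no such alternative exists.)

Pairwise majorities:
A vs B: A preferred on 2+3+7 = 12 ballots; B wins 13–12.
A vs C: 2+7+6 = 15 for A, 10 for C — A by 15–10.
A vs H: 2+3+7+6 = 18 for A, 7 for H — A by 18–7.
B vs C: B is ranked higher on 2+6 = 8 ballots, C on 17. C wins 17–8.
B vs H: 2+3+6 = 11 for B, 14 for H — H by 14–11.
C vs H: 8 to 17, H.
Each alternative drops at least one matchup (A loses to B; B loses to C; C loses to A; H loses to A); the cycle A > C > B > A rules out a Condorcet winner.

none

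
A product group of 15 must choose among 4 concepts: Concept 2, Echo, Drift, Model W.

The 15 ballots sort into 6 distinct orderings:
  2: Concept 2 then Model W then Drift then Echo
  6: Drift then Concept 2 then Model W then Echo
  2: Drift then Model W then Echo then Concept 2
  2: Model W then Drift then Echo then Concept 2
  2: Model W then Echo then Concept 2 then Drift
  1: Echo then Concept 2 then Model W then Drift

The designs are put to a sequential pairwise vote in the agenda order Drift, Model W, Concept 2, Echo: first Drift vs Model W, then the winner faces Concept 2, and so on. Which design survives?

Round 1: Drift vs Model W — 8–7, Drift advances.
Round 2: Drift vs Concept 2 — 10–5, Drift advances.
Round 3: Drift vs Echo — 12–3, Drift advances.
The agenda winner is Drift.

Drift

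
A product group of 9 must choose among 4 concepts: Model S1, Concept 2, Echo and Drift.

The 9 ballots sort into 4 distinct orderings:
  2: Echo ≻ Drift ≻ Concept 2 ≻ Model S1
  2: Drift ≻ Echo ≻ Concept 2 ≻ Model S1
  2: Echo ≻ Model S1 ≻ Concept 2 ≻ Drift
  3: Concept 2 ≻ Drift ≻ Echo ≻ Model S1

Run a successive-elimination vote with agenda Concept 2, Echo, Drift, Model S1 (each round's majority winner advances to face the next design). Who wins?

Drift

Round 1: Concept 2 vs Echo — 3–6, Echo advances.
Round 2: Echo vs Drift — 4–5, Drift advances.
Round 3: Drift vs Model S1 — 7–2, Drift advances.
Drift survives the agenda.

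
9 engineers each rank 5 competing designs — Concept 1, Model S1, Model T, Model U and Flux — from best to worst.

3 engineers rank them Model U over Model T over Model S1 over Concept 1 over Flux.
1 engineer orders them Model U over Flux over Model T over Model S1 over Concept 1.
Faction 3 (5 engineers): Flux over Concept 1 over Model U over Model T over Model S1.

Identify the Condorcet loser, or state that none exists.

Head-to-head results (9 engineers):
Concept 1 vs Model S1: Concept 1 preferred on 5 ballots; Concept 1 wins 5–4.
Concept 1 vs Model T: 5 for Concept 1, 4 for Model T — Concept 1 by 5–4.
Concept 1 vs Model U: 5 for Concept 1, 4 for Model U — Concept 1 by 5–4.
Concept 1 vs Flux: Concept 1 is ranked higher on 3 ballots, Flux on 6. Flux wins 6–3.
Model S1–Model T: Model T 9–0.
Model S1 vs Model U: Model S1 preferred on 0 ballots; Model U wins 9–0.
Model S1 vs Flux: Model S1 is ranked higher on 3 ballots, Flux on 6. Flux wins 6–3.
Model T vs Model U: 0 to 9, Model U.
Model T vs Flux: Flux wins 6–3.
Model U vs Flux: Model U preferred on 3+1 = 4 ballots; Flux wins 5–4.
Model S1 loses to every other design — it is the Condorcet loser.

Model S1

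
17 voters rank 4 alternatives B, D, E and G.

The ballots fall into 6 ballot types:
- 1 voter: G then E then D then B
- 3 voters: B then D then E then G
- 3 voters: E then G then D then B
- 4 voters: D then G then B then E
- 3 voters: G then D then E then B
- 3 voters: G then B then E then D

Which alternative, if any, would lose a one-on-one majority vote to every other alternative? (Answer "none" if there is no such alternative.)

Pairwise majorities:
B vs D: D, 11–6.
B vs E: B wins 10–7.
B vs G: B is ranked higher on 3 ballots, G on 14. G wins 14–3.
D vs E: D, 10–7.
D vs G: G, 10–7.
E–G: G 11–6.
E is beaten in every head-to-head and is the Condorcet loser.

E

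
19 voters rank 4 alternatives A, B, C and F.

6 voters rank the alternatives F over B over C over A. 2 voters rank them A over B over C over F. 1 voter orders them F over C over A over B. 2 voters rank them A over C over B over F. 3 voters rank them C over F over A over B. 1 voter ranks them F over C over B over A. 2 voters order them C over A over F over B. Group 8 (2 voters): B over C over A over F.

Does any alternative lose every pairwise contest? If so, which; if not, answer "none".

Head-to-head results (19 voters):
A vs B: A is ranked higher on 2+1+2+3+2 = 10 ballots, B on 9. A wins 10–9.
A vs C: C, 15–4.
A vs F: F, 11–8.
B vs C: B preferred on 6+2+2 = 10 ballots; B wins 10–9.
B vs F: 6 to 13, F.
C vs F: 11 to 8, C.
Each alternative has at least one pairwise win (A beats B; B beats C; C beats A; F beats A) — no Condorcet loser.

none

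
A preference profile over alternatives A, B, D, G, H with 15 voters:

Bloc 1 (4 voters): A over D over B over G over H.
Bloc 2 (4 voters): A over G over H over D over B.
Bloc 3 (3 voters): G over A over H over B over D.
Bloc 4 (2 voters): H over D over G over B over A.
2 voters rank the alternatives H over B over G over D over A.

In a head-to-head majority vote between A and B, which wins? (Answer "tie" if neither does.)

Ballots ranking A above B: 4 + 4 + 3 = 11.
Ballots ranking B above A: 15 − 11 = 4.
A wins the head-to-head 11–4.

A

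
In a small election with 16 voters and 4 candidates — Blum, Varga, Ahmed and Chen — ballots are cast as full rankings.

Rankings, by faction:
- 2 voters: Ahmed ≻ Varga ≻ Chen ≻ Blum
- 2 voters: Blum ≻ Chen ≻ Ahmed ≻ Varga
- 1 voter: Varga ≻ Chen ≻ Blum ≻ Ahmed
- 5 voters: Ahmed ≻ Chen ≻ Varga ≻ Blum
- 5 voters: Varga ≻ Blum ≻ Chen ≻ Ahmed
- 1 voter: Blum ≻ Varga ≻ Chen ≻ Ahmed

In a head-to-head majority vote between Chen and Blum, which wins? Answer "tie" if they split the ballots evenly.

Ballots ranking Chen above Blum: 2 + 1 + 5 = 8.
Ballots ranking Blum above Chen: 16 − 8 = 8.
8–8: the pair ties.

tie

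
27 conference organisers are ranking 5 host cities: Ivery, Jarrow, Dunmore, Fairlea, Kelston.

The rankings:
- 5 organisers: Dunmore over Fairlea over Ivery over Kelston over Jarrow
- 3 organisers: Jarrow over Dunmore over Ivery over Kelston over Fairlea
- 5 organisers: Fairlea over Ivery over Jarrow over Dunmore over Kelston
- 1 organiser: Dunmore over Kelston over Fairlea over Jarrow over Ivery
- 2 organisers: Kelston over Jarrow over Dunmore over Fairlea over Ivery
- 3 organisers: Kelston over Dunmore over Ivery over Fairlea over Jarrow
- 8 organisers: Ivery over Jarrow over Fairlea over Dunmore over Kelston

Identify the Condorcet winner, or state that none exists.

Check each pair by majority over 27 ballots:
Ivery–Jarrow: Ivery 21–6.
Ivery vs Dunmore: Dunmore wins 14–13.
Ivery vs Fairlea: Ivery wins 14–13.
Ivery vs Kelston: Ivery, 21–6.
Jarrow–Dunmore: Jarrow 18–9.
Jarrow–Fairlea: Fairlea 14–13.
Jarrow vs Kelston: Jarrow, 16–11.
Dunmore vs Fairlea: Dunmore, 14–13.
Dunmore vs Kelston: Dunmore, 22–5.
Fairlea–Kelston: Fairlea 18–9.
No city is unbeaten: Ivery loses to Dunmore; Jarrow loses to Ivery; Dunmore loses to Jarrow; Fairlea loses to Ivery; Kelston loses to Ivery. In particular Ivery > Jarrow > Dunmore > Ivery is a majority cycle — no Condorcet winner exists.

none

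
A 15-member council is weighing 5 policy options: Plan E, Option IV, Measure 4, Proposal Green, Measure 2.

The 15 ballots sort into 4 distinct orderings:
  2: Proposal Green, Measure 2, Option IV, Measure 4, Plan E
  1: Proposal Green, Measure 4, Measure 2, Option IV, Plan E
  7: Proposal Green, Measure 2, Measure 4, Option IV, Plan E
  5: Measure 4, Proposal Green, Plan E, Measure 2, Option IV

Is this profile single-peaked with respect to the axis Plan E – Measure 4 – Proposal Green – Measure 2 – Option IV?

Axis positions: Plan E=1, Measure 4=2, Proposal Green=3, Measure 2=4, Option IV=5.
Ballot type 1 (peak Proposal Green at position 3): ranking walks positions 3-4-5-2-1, expanding outward from the peak — single-peaked.
Ballot type 2 (peak Proposal Green at position 3): ranking walks positions 3-2-4-5-1, expanding outward from the peak — single-peaked.
Ballot type 3 (peak Proposal Green at position 3): ranking walks positions 3-4-2-5-1, expanding outward from the peak — single-peaked.
Ballot type 4 (peak Measure 4 at position 2): ranking walks positions 2-3-1-4-5, expanding outward from the peak — single-peaked.
Every ranking is single-peaked on this axis.

yes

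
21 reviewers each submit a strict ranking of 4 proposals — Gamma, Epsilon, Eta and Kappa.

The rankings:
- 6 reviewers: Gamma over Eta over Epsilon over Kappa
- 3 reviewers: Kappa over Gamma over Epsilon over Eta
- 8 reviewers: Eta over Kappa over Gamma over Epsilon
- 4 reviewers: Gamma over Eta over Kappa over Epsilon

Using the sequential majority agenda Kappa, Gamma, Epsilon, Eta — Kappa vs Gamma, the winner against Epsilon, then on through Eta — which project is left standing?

Round 1: Kappa vs Gamma — 11–10, Kappa advances.
Round 2: Kappa vs Epsilon — 15–6, Kappa advances.
Round 3: Kappa vs Eta — 3–18, Eta advances.
The agenda winner is Eta.

Eta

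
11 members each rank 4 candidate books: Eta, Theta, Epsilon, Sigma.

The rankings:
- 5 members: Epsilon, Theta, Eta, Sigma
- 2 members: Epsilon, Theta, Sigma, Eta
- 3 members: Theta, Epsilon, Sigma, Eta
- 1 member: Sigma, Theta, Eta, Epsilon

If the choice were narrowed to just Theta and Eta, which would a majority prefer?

Theta

Ballots ranking Theta above Eta: 5 + 2 + 3 + 1 = 11.
Ballots ranking Eta above Theta: 11 − 11 = 0.
Theta wins the head-to-head 11–0.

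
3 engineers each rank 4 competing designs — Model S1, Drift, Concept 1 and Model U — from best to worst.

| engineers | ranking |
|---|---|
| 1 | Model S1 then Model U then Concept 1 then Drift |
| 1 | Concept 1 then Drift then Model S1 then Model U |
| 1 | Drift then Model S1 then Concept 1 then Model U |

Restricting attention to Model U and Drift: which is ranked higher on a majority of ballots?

Ballots ranking Model U above Drift: 1.
Ballots ranking Drift above Model U: 3 − 1 = 2.
Drift wins the head-to-head 2–1.

Drift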